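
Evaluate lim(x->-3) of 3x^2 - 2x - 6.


Since polynomials are continuous, we use direct substitution.
lim(x->-3) of 3x^2 - 2x - 6
= 3 * (-3)^2 - 2 * (-3) - 6
= 27 + 6 - 6
= 27

27


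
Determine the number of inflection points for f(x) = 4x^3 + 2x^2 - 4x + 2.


Inflection points occur where f''(x) = 0 and concavity changes.
f(x) = 4x^3 + 2x^2 - 4x + 2
f'(x) = 12x^2 + 4x - 4
f''(x) = 24x + 4
Set f''(x) = 0:
24x + 4 = 0
x = -4 / 24 = -1/6
Since f''(x) is linear (degree 1), it changes sign at this point.
Therefore there is exactly 1 inflection point.

1


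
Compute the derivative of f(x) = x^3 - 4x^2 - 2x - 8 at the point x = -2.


Differentiate f(x) = x^3 - 4x^2 - 2x - 8 term by term:
f'(x) = 3x^2 - 8x - 2
Substitute x = -2:
f'(-2) = 3 * (-2)^2 - 8 * (-2) - 2
= 12 + 16 - 2
= 26

26


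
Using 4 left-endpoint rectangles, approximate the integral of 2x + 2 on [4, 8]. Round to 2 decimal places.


Left Riemann sum uses left endpoints of each subinterval.
Interval: [4, 8], n = 4
dx = (8 - 4) / 4 = 1
Left endpoints: [4, 5, 6, 7]
f values: [10, 12, 14, 16]
Sum = dx * (sum of f values)
= 1 * 52
= 52 = 52.00

52.00


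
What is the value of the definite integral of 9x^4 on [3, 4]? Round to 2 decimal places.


Find the antiderivative of 9x^4:
F(x) = 9/5 * x^5
Apply the Fundamental Theorem of Calculus:
F(4) - F(3)
= 9/5 * 4^5 - 9/5 * 3^5
= 9/5 * (1024 - 243)
= 9/5 * 781
= 7029/5 = 1405.80

1405.80


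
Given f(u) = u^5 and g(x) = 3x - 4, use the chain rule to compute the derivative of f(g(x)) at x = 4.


Using the chain rule: (f(g(x)))' = f'(g(x)) * g'(x)
First, find g(4):
g(4) = 3 * 4 - 4 = 8
Next, f'(u) = 5u^4
And g'(x) = 3
So f'(g(4)) * g'(4)
= 5 * 8^4 * 3
= 5 * 4096 * 3
= 61440

61440


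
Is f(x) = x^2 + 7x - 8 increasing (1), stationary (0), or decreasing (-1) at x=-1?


Compute f'(x) to determine behavior:
f'(x) = 2x + 7
f'(-1) = 2 * (-1) + 7
= -2 + 7
= 5
Since f'(-1) > 0, the function is increasing (1)

1


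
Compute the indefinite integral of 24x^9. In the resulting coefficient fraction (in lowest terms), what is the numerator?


Apply the power rule for integration:
integral of ax^n dx = a/(n+1) * x^(n+1) + C
integral of 24x^9 dx
= 24/10 * x^10 + C
= 12/5 * x^10 + C
The coefficient in lowest terms is 12/5, and its numerator is 12

12


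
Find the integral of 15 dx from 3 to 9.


The integral of a constant k over [a, b] equals k * (b - a).
integral from 3 to 9 of 15 dx
= 15 * (9 - 3)
= 15 * 6
= 90

90


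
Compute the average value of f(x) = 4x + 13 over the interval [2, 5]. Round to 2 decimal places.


Average value = 1/(b-a) * integral from a to b of f(x) dx
First compute the integral of 4x + 13:
F(x) = 2x^2 + 13x
F(5) = 2 * 25 + 13 * 5 = 115
F(2) = 2 * 4 + 13 * 2 = 34
Integral = 115 - 34 = 81
Average = 81 / (5 - 2) = 81 / 3
= 27 = 27.00

27.00


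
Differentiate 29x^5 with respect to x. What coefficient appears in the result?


We apply the power rule: d/dx [ax^n] = a*n * x^(n-1)
d/dx [29x^5]
= 29 * 5 * x^(5-1)
= 145x^4
The coefficient is 145

145


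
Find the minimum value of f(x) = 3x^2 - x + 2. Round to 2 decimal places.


For a quadratic f(x) = ax^2 + bx + c with a > 0, the minimum is at the vertex.
Vertex x-coordinate: x = -b/(2a)
x = -(-1) / (2 * 3)
x = 1/6
Substitute back to find the minimum value:
f(1/6) = 3 * (1/6)^2 - 1 * (1/6) + 2
= 1/12 - 1/6 + 2
= 23/12 ≈ 1.92

1.92


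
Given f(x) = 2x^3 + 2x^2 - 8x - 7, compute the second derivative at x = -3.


First derivative:
f'(x) = 6x^2 + 4x - 8
Second derivative:
f''(x) = 12x + 4
Substitute x = -3:
f''(-3) = 12 * (-3) + 4
= -36 + 4
= -32

-32


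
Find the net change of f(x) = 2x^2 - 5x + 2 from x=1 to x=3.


Net change = f(b) - f(a)
f(x) = 2x^2 - 5x + 2
Compute f(3):
f(3) = 2 * 3^2 - 5 * 3 + 2
= 18 - 15 + 2
= 5
Compute f(1):
f(1) = 2 * 1^2 - 5 * 1 + 2
= 2 - 5 + 2
= -1
Net change = 5 - (-1) = 6

6


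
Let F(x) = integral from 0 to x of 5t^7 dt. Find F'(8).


By the Fundamental Theorem of Calculus (Part 1):
If F(x) = integral from 0 to x of f(t) dt, then F'(x) = f(x)
Here f(t) = 5t^7
So F'(x) = 5x^7
Evaluate at x = 8:
F'(8) = 5 * 8^7
= 5 * 2097152
= 10485760

10485760


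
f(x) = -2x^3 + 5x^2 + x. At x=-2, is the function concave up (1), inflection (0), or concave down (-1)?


Concavity is determined by the sign of f''(x).
f(x) = -2x^3 + 5x^2 + x
f'(x) = -6x^2 + 10x + 1
f''(x) = -12x + 10
f''(-2) = -12 * (-2) + 10
= 24 + 10
= 34
Since f''(-2) > 0, the function is concave up (1)

1


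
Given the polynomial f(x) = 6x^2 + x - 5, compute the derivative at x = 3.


Differentiate term by term using power and sum rules:
f(x) = 6x^2 + x - 5
f'(x) = 12x + 1
Substitute x = 3:
f'(3) = 12 * 3 + 1
= 36 + 1
= 37

37


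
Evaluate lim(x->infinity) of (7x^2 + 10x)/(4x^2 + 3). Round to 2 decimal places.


For limits at infinity with equal-degree polynomials,
we compare leading coefficients.
Numerator leading term: 7x^2
Denominator leading term: 4x^2
Divide both by x^2:
lim = (7 + 10/x) / (4 + 3/x^2)
As x -> infinity, the 1/x and 1/x^2 terms vanish:
= 7/4 = 1.75

1.75


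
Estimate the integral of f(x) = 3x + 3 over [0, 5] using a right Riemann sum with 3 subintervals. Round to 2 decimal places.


Right Riemann sum uses right endpoints of each subinterval.
Interval: [0, 5], n = 3
dx = (5 - 0) / 3 = 5/3
Right endpoints: [5/3, 10/3, 5]
f values: [8, 13, 18]
Sum = dx * (sum of f values)
= 5/3 * 39
= 65 = 65.00

65.00


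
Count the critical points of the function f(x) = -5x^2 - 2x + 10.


Find where f'(x) = 0:
f'(x) = -10x - 2
Set f'(x) = 0:
-10x - 2 = 0
x = 2 / (-10) = -1/5
This is a linear equation in x, so there is exactly one solution.
Number of critical points: 1

1


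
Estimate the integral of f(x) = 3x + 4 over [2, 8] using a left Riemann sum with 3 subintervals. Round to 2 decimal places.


Left Riemann sum uses left endpoints of each subinterval.
Interval: [2, 8], n = 3
dx = (8 - 2) / 3 = 2
Left endpoints: [2, 4, 6]
f values: [10, 16, 22]
Sum = dx * (sum of f values)
= 2 * 48
= 96 = 96.00

96.00


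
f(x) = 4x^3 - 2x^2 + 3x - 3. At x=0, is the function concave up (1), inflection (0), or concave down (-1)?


Concavity is determined by the sign of f''(x).
f(x) = 4x^3 - 2x^2 + 3x - 3
f'(x) = 12x^2 - 4x + 3
f''(x) = 24x - 4
f''(0) = 24 * 0 - 4
= 0 - 4
= -4
Since f''(0) < 0, the function is concave down (-1)

-1


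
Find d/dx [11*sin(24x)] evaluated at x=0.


Apply the chain rule to differentiate 11*sin(24x):
d/dx [11*sin(24x)]
= 11 * cos(24x) * d/dx(24x)
= 11 * 24 * cos(24x)
= 264 * cos(24x)
Evaluate at x = 0:
= 264 * cos(0)
= 264 * 1
= 264

264


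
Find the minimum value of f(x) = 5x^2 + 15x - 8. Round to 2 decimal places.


For a quadratic f(x) = ax^2 + bx + c with a > 0, the minimum is at the vertex.
Vertex x-coordinate: x = -b/(2a)
x = -(15) / (2 * 5)
x = -15/10 = -3/2
Substitute back to find the minimum value:
f(-3/2) = 5 * (-3/2)^2 + 15 * (-3/2) - 8
= 45/4 - 45/2 - 8
= -77/4 = -19.25

-19.25


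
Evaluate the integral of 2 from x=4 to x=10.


The integral of a constant k over [a, b] equals k * (b - a).
integral from 4 to 10 of 2 dx
= 2 * (10 - 4)
= 2 * 6
= 12

12


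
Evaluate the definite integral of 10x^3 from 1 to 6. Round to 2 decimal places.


Find the antiderivative of 10x^3:
F(x) = 10/4 * x^4
Apply the Fundamental Theorem of Calculus:
F(6) - F(1)
= 10/4 * 6^4 - 10/4 * 1^4
= 10/4 * (1296 - 1)
= 10/4 * 1295
= 6475/2 = 3237.50

3237.50


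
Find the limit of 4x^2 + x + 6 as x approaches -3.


Since polynomials are continuous, we use direct substitution.
lim(x->-3) of 4x^2 + x + 6
= 4 * (-3)^2 + 1 * (-3) + 6
= 36 - 3 + 6
= 39

39


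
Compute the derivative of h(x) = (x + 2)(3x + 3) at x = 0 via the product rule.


Let u(x) = x + 2 and v(x) = 3x + 3
u'(x) = 1
v'(x) = 3
Product rule: h'(x) = u'(x)*v(x) + u(x)*v'(x)
= 1 * (3x + 3) + (x + 2) * 3
At x = 0:
u(0) = 1 * 0 + 2 = 2
v(0) = 3 * 0 + 3 = 3
h'(0) = 1 * 3 + 2 * 3
= 3 + 6
= 9

9


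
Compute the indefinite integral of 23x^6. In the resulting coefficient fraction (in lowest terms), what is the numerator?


Apply the power rule for integration:
integral of ax^n dx = a/(n+1) * x^(n+1) + C
integral of 23x^6 dx
= 23/7 * x^7 + C
The coefficient in lowest terms is 23/7, and its numerator is 23

23


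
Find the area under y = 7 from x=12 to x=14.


The area under a constant function y = 7 is a rectangle.
Width = 14 - 12 = 2
Height = 7
Area = width * height
= 2 * 7
= 14

14


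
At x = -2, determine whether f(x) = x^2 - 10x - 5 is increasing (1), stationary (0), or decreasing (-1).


Compute f'(x) to determine behavior:
f'(x) = 2x - 10
f'(-2) = 2 * (-2) - 10
= -4 - 10
= -14
Since f'(-2) < 0, the function is decreasing (-1)

-1


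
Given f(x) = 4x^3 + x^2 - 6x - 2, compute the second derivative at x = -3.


First derivative:
f'(x) = 12x^2 + 2x - 6
Second derivative:
f''(x) = 24x + 2
Substitute x = -3:
f''(-3) = 24 * (-3) + 2
= -72 + 2
= -70

-70


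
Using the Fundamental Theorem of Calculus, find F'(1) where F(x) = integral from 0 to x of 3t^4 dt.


By the Fundamental Theorem of Calculus (Part 1):
If F(x) = integral from 0 to x of f(t) dt, then F'(x) = f(x)
Here f(t) = 3t^4
So F'(x) = 3x^4
Evaluate at x = 1:
F'(1) = 3 * 1^4
= 3 * 1
= 3

3


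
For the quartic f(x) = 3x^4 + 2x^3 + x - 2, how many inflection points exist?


Inflection points occur where f''(x) = 0 and concavity changes.
f(x) = 3x^4 + 2x^3 + x - 2
f'(x) = 12x^3 + 6x^2 + 1
f''(x) = 36x^2 + 12x
This is a quadratic in x. Use the discriminant to count real roots.
Discriminant = (12)^2 - 4 * 36 * 0
= 144 - 0
= 144
Since discriminant > 0, f''(x) = 0 has 2 distinct real solutions.
A quadratic with two distinct real roots changes sign at each root, so concavity changes at both.
Number of inflection points: 2

2


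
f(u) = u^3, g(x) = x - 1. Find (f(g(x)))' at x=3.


Using the chain rule: (f(g(x)))' = f'(g(x)) * g'(x)
First, find g(3):
g(3) = 1 * 3 - 1 = 2
Next, f'(u) = 3u^2
And g'(x) = 1
So f'(g(3)) * g'(3)
= 3 * 2^2 * 1
= 3 * 4 * 1
= 12

12


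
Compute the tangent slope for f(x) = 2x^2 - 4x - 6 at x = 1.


The slope of the tangent line equals f'(x) at the point.
f(x) = 2x^2 - 4x - 6
f'(x) = 4x - 4
At x = 1:
f'(1) = 4 * 1 - 4
= 4 - 4
= 0

0


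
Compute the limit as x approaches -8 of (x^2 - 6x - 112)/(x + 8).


Direct substitution gives 0/0, so we factor the numerator.
Factor: (x^2 - 6x - 112) = (x + 8)(x - 14)
Cancel the common factor (x + 8):
(x^2 - 6x - 112)/(x + 8) = (x - 14)
Now substitute x = -8:
= (-8) - (14) = -22

-22


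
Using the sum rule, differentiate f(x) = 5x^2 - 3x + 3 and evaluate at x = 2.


Differentiate term by term using power and sum rules:
f(x) = 5x^2 - 3x + 3
f'(x) = 10x - 3
Substitute x = 2:
f'(2) = 10 * 2 - 3
= 20 - 3
= 17

17


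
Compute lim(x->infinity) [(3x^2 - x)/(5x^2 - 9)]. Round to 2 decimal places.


For limits at infinity with equal-degree polynomials,
we compare leading coefficients.
Numerator leading term: 3x^2
Denominator leading term: 5x^2
Divide both by x^2:
lim = (3 - 1/x) / (5 - 9/x^2)
As x -> infinity, the 1/x and 1/x^2 terms vanish:
= 3/5 = 0.60

0.60


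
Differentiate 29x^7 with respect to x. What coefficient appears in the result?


We apply the power rule: d/dx [ax^n] = a*n * x^(n-1)
d/dx [29x^7]
= 29 * 7 * x^(7-1)
= 203x^6
The coefficient is 203

203


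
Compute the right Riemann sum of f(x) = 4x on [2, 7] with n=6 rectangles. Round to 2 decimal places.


Right Riemann sum uses right endpoints of each subinterval.
Interval: [2, 7], n = 6
dx = (7 - 2) / 6 = 5/6
Right endpoints: [17/6, 11/3, 9/2, 16/3, 37/6, 7]
f values: [34/3, 44/3, 18, 64/3, 74/3, 28]
Sum = dx * (sum of f values)
= 5/6 * 118
= 295/3 ≈ 98.33

98.33


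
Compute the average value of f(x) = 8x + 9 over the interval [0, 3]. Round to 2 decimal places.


Average value = 1/(b-a) * integral from a to b of f(x) dx
First compute the integral of 8x + 9:
F(x) = 4x^2 + 9x
F(3) = 4 * 9 + 9 * 3 = 63
F(0) = 4 * 0 + 9 * 0 = 0
Integral = 63 - 0 = 63
Average = 63 / (3 - 0) = 63 / 3
= 21 = 21.00

21.00


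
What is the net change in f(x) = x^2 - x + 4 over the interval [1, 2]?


Net change = f(b) - f(a)
f(x) = x^2 - x + 4
Compute f(2):
f(2) = 1 * 2^2 - 1 * 2 + 4
= 4 - 2 + 4
= 6
Compute f(1):
f(1) = 1 * 1^2 - 1 * 1 + 4
= 1 - 1 + 4
= 4
Net change = 6 - 4 = 2

2


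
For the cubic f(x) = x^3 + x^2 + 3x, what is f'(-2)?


Differentiate f(x) = x^3 + x^2 + 3x term by term:
f'(x) = 3x^2 + 2x + 3
Substitute x = -2:
f'(-2) = 3 * (-2)^2 + 2 * (-2) + 3
= 12 - 4 + 3
= 11

11


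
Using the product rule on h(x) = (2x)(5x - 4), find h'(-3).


Let u(x) = 2x and v(x) = 5x - 4
u'(x) = 2
v'(x) = 5
Product rule: h'(x) = u'(x)*v(x) + u(x)*v'(x)
= 2 * (5x - 4) + (2x) * 5
At x = -3:
u(-3) = 2 * (-3) + 0 = -6
v(-3) = 5 * (-3) - 4 = -19
h'(-3) = 2 * (-19) + (-6) * 5
= -38 - 30
= -68

-68


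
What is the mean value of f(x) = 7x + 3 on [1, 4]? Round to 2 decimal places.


Average value = 1/(b-a) * integral from a to b of f(x) dx
First compute the integral of 7x + 3:
F(x) = (7/2)x^2 + 3x
F(4) = 7/2 * 16 + 3 * 4 = 68
F(1) = 7/2 * 1 + 3 * 1 = 13/2
Integral = 68 - 13/2 = 123/2
Average = (123/2) / (4 - 1) = (123/2) / 3
= 41/2 = 20.50

20.50


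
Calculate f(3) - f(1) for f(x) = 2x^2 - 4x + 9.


Net change = f(b) - f(a)
f(x) = 2x^2 - 4x + 9
Compute f(3):
f(3) = 2 * 3^2 - 4 * 3 + 9
= 18 - 12 + 9
= 15
Compute f(1):
f(1) = 2 * 1^2 - 4 * 1 + 9
= 2 - 4 + 9
= 7
Net change = 15 - 7 = 8

8


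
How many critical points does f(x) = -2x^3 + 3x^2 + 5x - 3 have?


Find where f'(x) = 0:
f(x) = -2x^3 + 3x^2 + 5x - 3
f'(x) = -6x^2 + 6x + 5
This is a quadratic in x. Use the discriminant to count real roots.
Discriminant = (6)^2 - 4 * (-6) * 5
= 36 - (-120)
= 156
Since discriminant > 0, f'(x) = 0 has 2 real solutions.
Number of critical points: 2

2


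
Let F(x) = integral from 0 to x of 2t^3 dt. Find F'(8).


By the Fundamental Theorem of Calculus (Part 1):
If F(x) = integral from 0 to x of f(t) dt, then F'(x) = f(x)
Here f(t) = 2t^3
So F'(x) = 2x^3
Evaluate at x = 8:
F'(8) = 2 * 8^3
= 2 * 512
= 1024

1024


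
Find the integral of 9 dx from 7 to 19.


The integral of a constant k over [a, b] equals k * (b - a).
integral from 7 to 19 of 9 dx
= 9 * (19 - 7)
= 9 * 12
= 108

108


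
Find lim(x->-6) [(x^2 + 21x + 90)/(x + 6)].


Direct substitution gives 0/0, so we factor the numerator.
Factor: (x^2 + 21x + 90) = (x + 6)(x + 15)
Cancel the common factor (x + 6):
(x^2 + 21x + 90)/(x + 6) = (x + 15)
Now substitute x = -6:
= (-6) - (-15) = 9

9


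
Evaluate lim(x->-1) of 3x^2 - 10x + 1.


Since polynomials are continuous, we use direct substitution.
lim(x->-1) of 3x^2 - 10x + 1
= 3 * (-1)^2 - 10 * (-1) + 1
= 3 + 10 + 1
= 14

14


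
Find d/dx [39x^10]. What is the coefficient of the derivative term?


We apply the power rule: d/dx [ax^n] = a*n * x^(n-1)
d/dx [39x^10]
= 39 * 10 * x^(10-1)
= 390x^9
The coefficient is 390

390


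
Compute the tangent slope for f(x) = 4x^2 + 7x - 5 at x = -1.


The slope of the tangent line equals f'(x) at the point.
f(x) = 4x^2 + 7x - 5
f'(x) = 8x + 7
At x = -1:
f'(-1) = 8 * (-1) + 7
= -8 + 7
= -1

-1


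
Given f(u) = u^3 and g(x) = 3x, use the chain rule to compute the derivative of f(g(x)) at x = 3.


Using the chain rule: (f(g(x)))' = f'(g(x)) * g'(x)
First, find g(3):
g(3) = 3 * 3 + 0 = 9
Next, f'(u) = 3u^2
And g'(x) = 3
So f'(g(3)) * g'(3)
= 3 * 9^2 * 3
= 3 * 81 * 3
= 729

729


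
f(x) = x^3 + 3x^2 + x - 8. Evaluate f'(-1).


Differentiate f(x) = x^3 + 3x^2 + x - 8 term by term:
f'(x) = 3x^2 + 6x + 1
Substitute x = -1:
f'(-1) = 3 * (-1)^2 + 6 * (-1) + 1
= 3 - 6 + 1
= -2

-2


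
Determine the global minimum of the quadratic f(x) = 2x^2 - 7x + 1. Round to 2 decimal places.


For a quadratic f(x) = ax^2 + bx + c with a > 0, the minimum is at the vertex.
Vertex x-coordinate: x = -b/(2a)
x = -(-7) / (2 * 2)
x = 7/4
Substitute back to find the minimum value:
f(7/4) = 2 * (7/4)^2 - 7 * (7/4) + 1
= 49/8 - 49/4 + 1
= -41/8 ≈ -5.13

-5.13


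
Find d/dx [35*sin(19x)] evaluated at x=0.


Apply the chain rule to differentiate 35*sin(19x):
d/dx [35*sin(19x)]
= 35 * cos(19x) * d/dx(19x)
= 35 * 19 * cos(19x)
= 665 * cos(19x)
Evaluate at x = 0:
= 665 * cos(0)
= 665 * 1
= 665

665


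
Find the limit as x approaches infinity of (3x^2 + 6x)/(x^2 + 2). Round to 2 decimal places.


For limits at infinity with equal-degree polynomials,
we compare leading coefficients.
Numerator leading term: 3x^2
Denominator leading term: x^2
Divide both by x^2:
lim = (3 + 6/x) / (1 + 2/x^2)
As x -> infinity, the 1/x and 1/x^2 terms vanish:
= 3/1 = 3 = 3.00

3.00


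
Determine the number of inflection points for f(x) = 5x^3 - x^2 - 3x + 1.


Inflection points occur where f''(x) = 0 and concavity changes.
f(x) = 5x^3 - x^2 - 3x + 1
f'(x) = 15x^2 - 2x - 3
f''(x) = 30x - 2
Set f''(x) = 0:
30x - 2 = 0
x = 2 / 30 = 1/15
Since f''(x) is linear (degree 1), it changes sign at this point.
Therefore there is exactly 1 inflection point.

1


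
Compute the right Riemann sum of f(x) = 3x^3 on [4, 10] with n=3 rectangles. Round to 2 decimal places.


Right Riemann sum uses right endpoints of each subinterval.
Interval: [4, 10], n = 3
dx = (10 - 4) / 3 = 2
Right endpoints: [6, 8, 10]
f values: [648, 1536, 3000]
Sum = dx * (sum of f values)
= 2 * 5184
= 10368 = 10368.00

10368.00


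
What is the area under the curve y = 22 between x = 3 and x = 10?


The area under a constant function y = 22 is a rectangle.
Width = 10 - 3 = 7
Height = 22
Area = width * height
= 7 * 22
= 154

154


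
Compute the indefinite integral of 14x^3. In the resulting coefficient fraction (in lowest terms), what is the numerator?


Apply the power rule for integration:
integral of ax^n dx = a/(n+1) * x^(n+1) + C
integral of 14x^3 dx
= 14/4 * x^4 + C
= 7/2 * x^4 + C
The coefficient in lowest terms is 7/2, and its numerator is 7

7


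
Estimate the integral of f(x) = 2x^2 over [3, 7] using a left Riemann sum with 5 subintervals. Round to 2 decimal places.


Left Riemann sum uses left endpoints of each subinterval.
Interval: [3, 7], n = 5
dx = (7 - 3) / 5 = 4/5
Left endpoints: [3, 19/5, 23/5, 27/5, 31/5]
f values: [18, 722/25, 1058/25, 1458/25, 1922/25]
Sum = dx * (sum of f values)
= 4/5 * 1122/5
= 4488/25 = 179.52

179.52


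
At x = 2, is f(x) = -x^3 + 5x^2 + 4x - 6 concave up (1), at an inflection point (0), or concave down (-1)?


Concavity is determined by the sign of f''(x).
f(x) = -x^3 + 5x^2 + 4x - 6
f'(x) = -3x^2 + 10x + 4
f''(x) = -6x + 10
f''(2) = -6 * 2 + 10
= -12 + 10
= -2
Since f''(2) < 0, the function is concave down (-1)

-1


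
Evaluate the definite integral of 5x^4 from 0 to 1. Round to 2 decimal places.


Find the antiderivative of 5x^4:
F(x) = 5/5 * x^5
Apply the Fundamental Theorem of Calculus:
F(1) - F(0)
= 5/5 * 1^5 - 5/5 * 0^5
= 5/5 * (1 - 0)
= 5/5 * 1
= 1 = 1.00

1.00


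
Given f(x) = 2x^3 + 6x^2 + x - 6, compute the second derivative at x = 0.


First derivative:
f'(x) = 6x^2 + 12x + 1
Second derivative:
f''(x) = 12x + 12
Substitute x = 0:
f''(0) = 12 * 0 + 12
= 0 + 12
= 12

12


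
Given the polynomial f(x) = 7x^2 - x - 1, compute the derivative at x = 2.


Differentiate term by term using power and sum rules:
f(x) = 7x^2 - x - 1
f'(x) = 14x - 1
Substitute x = 2:
f'(2) = 14 * 2 - 1
= 28 - 1
= 27

27


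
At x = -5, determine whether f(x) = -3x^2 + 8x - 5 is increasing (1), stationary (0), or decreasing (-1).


Compute f'(x) to determine behavior:
f'(x) = -6x + 8
f'(-5) = -6 * (-5) + 8
= 30 + 8
= 38
Since f'(-5) > 0, the function is increasing (1)

1


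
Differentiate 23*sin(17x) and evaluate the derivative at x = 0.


Apply the chain rule to differentiate 23*sin(17x):
d/dx [23*sin(17x)]
= 23 * cos(17x) * d/dx(17x)
= 23 * 17 * cos(17x)
= 391 * cos(17x)
Evaluate at x = 0:
= 391 * cos(0)
= 391 * 1
= 391

391


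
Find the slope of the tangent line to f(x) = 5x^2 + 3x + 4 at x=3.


The slope of the tangent line equals f'(x) at the point.
f(x) = 5x^2 + 3x + 4
f'(x) = 10x + 3
At x = 3:
f'(3) = 10 * 3 + 3
= 30 + 3
= 33

33


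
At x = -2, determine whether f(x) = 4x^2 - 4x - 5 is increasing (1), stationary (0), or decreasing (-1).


Compute f'(x) to determine behavior:
f'(x) = 8x - 4
f'(-2) = 8 * (-2) - 4
= -16 - 4
= -20
Since f'(-2) < 0, the function is decreasing (-1)

-1


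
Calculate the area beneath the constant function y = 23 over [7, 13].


The area under a constant function y = 23 is a rectangle.
Width = 13 - 7 = 6
Height = 23
Area = width * height
= 6 * 23
= 138

138


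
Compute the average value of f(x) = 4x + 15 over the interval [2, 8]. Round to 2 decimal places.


Average value = 1/(b-a) * integral from a to b of f(x) dx
First compute the integral of 4x + 15:
F(x) = 2x^2 + 15x
F(8) = 2 * 64 + 15 * 8 = 248
F(2) = 2 * 4 + 15 * 2 = 38
Integral = 248 - 38 = 210
Average = 210 / (8 - 2) = 210 / 6
= 35 = 35.00

35.00


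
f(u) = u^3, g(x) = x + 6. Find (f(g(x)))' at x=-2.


Using the chain rule: (f(g(x)))' = f'(g(x)) * g'(x)
First, find g(-2):
g(-2) = 1 * (-2) + 6 = 4
Next, f'(u) = 3u^2
And g'(x) = 1
So f'(g(-2)) * g'(-2)
= 3 * 4^2 * 1
= 3 * 16 * 1
= 48

48


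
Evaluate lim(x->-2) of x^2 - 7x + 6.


Since polynomials are continuous, we use direct substitution.
lim(x->-2) of x^2 - 7x + 6
= 1 * (-2)^2 - 7 * (-2) + 6
= 4 + 14 + 6
= 24

24


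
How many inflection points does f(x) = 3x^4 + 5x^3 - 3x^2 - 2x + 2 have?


Inflection points occur where f''(x) = 0 and concavity changes.
f(x) = 3x^4 + 5x^3 - 3x^2 - 2x + 2
f'(x) = 12x^3 + 15x^2 - 6x - 2
f''(x) = 36x^2 + 30x - 6
This is a quadratic in x. Use the discriminant to count real roots.
Discriminant = (30)^2 - 4 * 36 * (-6)
= 900 - (-864)
= 1764
Since discriminant > 0, f''(x) = 0 has 2 distinct real solutions.
A quadratic with two distinct real roots changes sign at each root, so concavity changes at both.
Number of inflection points: 2

2


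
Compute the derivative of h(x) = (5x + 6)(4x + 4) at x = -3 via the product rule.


Let u(x) = 5x + 6 and v(x) = 4x + 4
u'(x) = 5
v'(x) = 4
Product rule: h'(x) = u'(x)*v(x) + u(x)*v'(x)
= 5 * (4x + 4) + (5x + 6) * 4
At x = -3:
u(-3) = 5 * (-3) + 6 = -9
v(-3) = 4 * (-3) + 4 = -8
h'(-3) = 5 * (-8) + (-9) * 4
= -40 - 36
= -76

-76


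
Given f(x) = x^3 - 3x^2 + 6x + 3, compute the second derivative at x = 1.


First derivative:
f'(x) = 3x^2 - 6x + 6
Second derivative:
f''(x) = 6x - 6
Substitute x = 1:
f''(1) = 6 * 1 - 6
= 6 - 6
= 0

0


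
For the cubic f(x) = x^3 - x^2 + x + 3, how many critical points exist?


Find where f'(x) = 0:
f(x) = x^3 - x^2 + x + 3
f'(x) = 3x^2 - 2x + 1
This is a quadratic in x. Use the discriminant to count real roots.
Discriminant = (-2)^2 - 4 * 3 * 1
= 4 - 12
= -8
Since discriminant < 0, f'(x) = 0 has no real solutions.
Number of critical points: 0

0


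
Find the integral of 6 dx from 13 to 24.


The integral of a constant k over [a, b] equals k * (b - a).
integral from 13 to 24 of 6 dx
= 6 * (24 - 13)
= 6 * 11
= 66

66


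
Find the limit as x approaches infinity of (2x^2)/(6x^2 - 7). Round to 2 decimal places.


For limits at infinity with equal-degree polynomials,
we compare leading coefficients.
Numerator leading term: 2x^2
Denominator leading term: 6x^2
Divide both by x^2:
lim = (2) / (6 - 7/x^2)
As x -> infinity, the 1/x and 1/x^2 terms vanish:
= 2/6 = 1/3 ≈ 0.33

0.33


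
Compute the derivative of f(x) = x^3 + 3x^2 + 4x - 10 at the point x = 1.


Differentiate f(x) = x^3 + 3x^2 + 4x - 10 term by term:
f'(x) = 3x^2 + 6x + 4
Substitute x = 1:
f'(1) = 3 * 1^2 + 6 * 1 + 4
= 3 + 6 + 4
= 13

13


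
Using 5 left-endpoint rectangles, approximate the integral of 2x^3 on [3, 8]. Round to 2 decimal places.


Left Riemann sum uses left endpoints of each subinterval.
Interval: [3, 8], n = 5
dx = (8 - 3) / 5 = 1
Left endpoints: [3, 4, 5, 6, 7]
f values: [54, 128, 250, 432, 686]
Sum = dx * (sum of f values)
= 1 * 1550
= 1550 = 1550.00

1550.00


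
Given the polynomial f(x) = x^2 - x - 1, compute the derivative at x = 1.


Differentiate term by term using power and sum rules:
f(x) = x^2 - x - 1
f'(x) = 2x - 1
Substitute x = 1:
f'(1) = 2 * 1 - 1
= 2 - 1
= 1

1


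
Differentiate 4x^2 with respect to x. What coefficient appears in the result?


We apply the power rule: d/dx [ax^n] = a*n * x^(n-1)
d/dx [4x^2]
= 4 * 2 * x^(2-1)
= 8x
The coefficient is 8

8


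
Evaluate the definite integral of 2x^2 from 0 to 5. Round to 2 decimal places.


Find the antiderivative of 2x^2:
F(x) = 2/3 * x^3
Apply the Fundamental Theorem of Calculus:
F(5) - F(0)
= 2/3 * 5^3 - 2/3 * 0^3
= 2/3 * (125 - 0)
= 2/3 * 125
= 250/3 ≈ 83.33

83.33


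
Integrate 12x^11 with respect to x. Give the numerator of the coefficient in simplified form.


Apply the power rule for integration:
integral of ax^n dx = a/(n+1) * x^(n+1) + C
integral of 12x^11 dx
= 12/12 * x^12 + C
= 1 * x^12 + C
The coefficient in lowest terms is 1 = 1/1, so its numerator is 1

1


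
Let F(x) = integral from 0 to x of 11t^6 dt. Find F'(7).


By the Fundamental Theorem of Calculus (Part 1):
If F(x) = integral from 0 to x of f(t) dt, then F'(x) = f(x)
Here f(t) = 11t^6
So F'(x) = 11x^6
Evaluate at x = 7:
F'(7) = 11 * 7^6
= 11 * 117649
= 1294139

1294139


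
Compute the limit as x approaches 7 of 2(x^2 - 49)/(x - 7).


Direct substitution gives 0/0, so we factor the numerator.
Factor: 2(x^2 - 49) = 2 * (x - 7)(x + 7)
Cancel the common factor (x - 7):
2(x^2 - 49)/(x - 7) = 2 * (x + 7)
Now substitute x = 7:
= 2 * (7 + 7) = 28

28


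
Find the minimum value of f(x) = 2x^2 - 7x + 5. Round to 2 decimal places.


For a quadratic f(x) = ax^2 + bx + c with a > 0, the minimum is at the vertex.
Vertex x-coordinate: x = -b/(2a)
x = -(-7) / (2 * 2)
x = 7/4
Substitute back to find the minimum value:
f(7/4) = 2 * (7/4)^2 - 7 * (7/4) + 5
= 49/8 - 49/4 + 5
= -9/8 ≈ -1.13

-1.13


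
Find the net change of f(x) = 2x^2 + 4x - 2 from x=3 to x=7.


Net change = f(b) - f(a)
f(x) = 2x^2 + 4x - 2
Compute f(7):
f(7) = 2 * 7^2 + 4 * 7 - 2
= 98 + 28 - 2
= 124
Compute f(3):
f(3) = 2 * 3^2 + 4 * 3 - 2
= 18 + 12 - 2
= 28
Net change = 124 - 28 = 96

96


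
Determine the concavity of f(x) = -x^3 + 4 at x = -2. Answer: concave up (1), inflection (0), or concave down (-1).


Concavity is determined by the sign of f''(x).
f(x) = -x^3 + 4
f'(x) = -3x^2
f''(x) = -6x
f''(-2) = -6 * (-2) + 0
= 12 + 0
= 12
Since f''(-2) > 0, the function is concave up (1)

1


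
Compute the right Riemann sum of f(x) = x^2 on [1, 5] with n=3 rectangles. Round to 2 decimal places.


Right Riemann sum uses right endpoints of each subinterval.
Interval: [1, 5], n = 3
dx = (5 - 1) / 3 = 4/3
Right endpoints: [7/3, 11/3, 5]
f values: [49/9, 121/9, 25]
Sum = dx * (sum of f values)
= 4/3 * 395/9
= 1580/27 ≈ 58.52

58.52


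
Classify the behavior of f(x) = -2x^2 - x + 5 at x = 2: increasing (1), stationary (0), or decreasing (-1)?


Compute f'(x) to determine behavior:
f'(x) = -4x - 1
f'(2) = -4 * 2 - 1
= -8 - 1
= -9
Since f'(2) < 0, the function is decreasing (-1)

-1


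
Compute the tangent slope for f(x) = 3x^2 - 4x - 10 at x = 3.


The slope of the tangent line equals f'(x) at the point.
f(x) = 3x^2 - 4x - 10
f'(x) = 6x - 4
At x = 3:
f'(3) = 6 * 3 - 4
= 18 - 4
= 14

14


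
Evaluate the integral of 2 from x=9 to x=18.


The integral of a constant k over [a, b] equals k * (b - a).
integral from 9 to 18 of 2 dx
= 2 * (18 - 9)
= 2 * 9
= 18

18


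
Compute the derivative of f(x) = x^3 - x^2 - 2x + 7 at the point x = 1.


Differentiate f(x) = x^3 - x^2 - 2x + 7 term by term:
f'(x) = 3x^2 - 2x - 2
Substitute x = 1:
f'(1) = 3 * 1^2 - 2 * 1 - 2
= 3 - 2 - 2
= -1

-1


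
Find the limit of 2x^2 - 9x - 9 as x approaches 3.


Since polynomials are continuous, we use direct substitution.
lim(x->3) of 2x^2 - 9x - 9
= 2 * 3^2 - 9 * 3 - 9
= 18 - 27 - 9
= -18

-18


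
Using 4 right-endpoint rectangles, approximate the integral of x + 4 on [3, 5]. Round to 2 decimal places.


Right Riemann sum uses right endpoints of each subinterval.
Interval: [3, 5], n = 4
dx = (5 - 3) / 4 = 1/2
Right endpoints: [7/2, 4, 9/2, 5]
f values: [15/2, 8, 17/2, 9]
Sum = dx * (sum of f values)
= 1/2 * 33
= 33/2 = 16.50

16.50


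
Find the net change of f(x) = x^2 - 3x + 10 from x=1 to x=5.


Net change = f(b) - f(a)
f(x) = x^2 - 3x + 10
Compute f(5):
f(5) = 1 * 5^2 - 3 * 5 + 10
= 25 - 15 + 10
= 20
Compute f(1):
f(1) = 1 * 1^2 - 3 * 1 + 10
= 1 - 3 + 10
= 8
Net change = 20 - 8 = 12

12


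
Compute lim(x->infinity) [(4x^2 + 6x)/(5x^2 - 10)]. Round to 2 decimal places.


For limits at infinity with equal-degree polynomials,
we compare leading coefficients.
Numerator leading term: 4x^2
Denominator leading term: 5x^2
Divide both by x^2:
lim = (4 + 6/x) / (5 - 10/x^2)
As x -> infinity, the 1/x and 1/x^2 terms vanish:
= 4/5 = 0.80

0.80


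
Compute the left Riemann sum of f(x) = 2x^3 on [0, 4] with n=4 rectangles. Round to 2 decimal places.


Left Riemann sum uses left endpoints of each subinterval.
Interval: [0, 4], n = 4
dx = (4 - 0) / 4 = 1
Left endpoints: [0, 1, 2, 3]
f values: [0, 2, 16, 54]
Sum = dx * (sum of f values)
= 1 * 72
= 72 = 72.00

72.00


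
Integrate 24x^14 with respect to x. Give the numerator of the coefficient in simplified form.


Apply the power rule for integration:
integral of ax^n dx = a/(n+1) * x^(n+1) + C
integral of 24x^14 dx
= 24/15 * x^15 + C
= 8/5 * x^15 + C
The coefficient in lowest terms is 8/5, and its numerator is 8

8


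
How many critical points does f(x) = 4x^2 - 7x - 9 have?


Find where f'(x) = 0:
f'(x) = 8x - 7
Set f'(x) = 0:
8x - 7 = 0
x = 7 / 8 = 7/8
This is a linear equation in x, so there is exactly one solution.
Number of critical points: 1

1


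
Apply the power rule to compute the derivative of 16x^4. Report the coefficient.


We apply the power rule: d/dx [ax^n] = a*n * x^(n-1)
d/dx [16x^4]
= 16 * 4 * x^(4-1)
= 64x^3
The coefficient is 64

64


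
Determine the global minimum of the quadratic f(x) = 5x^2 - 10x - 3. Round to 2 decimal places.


For a quadratic f(x) = ax^2 + bx + c with a > 0, the minimum is at the vertex.
Vertex x-coordinate: x = -b/(2a)
x = -(-10) / (2 * 5)
x = 10/10 = 1
Substitute back to find the minimum value:
f(1) = 5 * 1^2 - 10 * 1 - 3
= 5 - 10 - 3
= -8 = -8.00

-8.00


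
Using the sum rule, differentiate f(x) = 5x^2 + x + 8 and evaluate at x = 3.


Differentiate term by term using power and sum rules:
f(x) = 5x^2 + x + 8
f'(x) = 10x + 1
Substitute x = 3:
f'(3) = 10 * 3 + 1
= 30 + 1
= 31

31


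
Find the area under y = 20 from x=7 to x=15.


The area under a constant function y = 20 is a rectangle.
Width = 15 - 7 = 8
Height = 20
Area = width * height
= 8 * 20
= 160

160


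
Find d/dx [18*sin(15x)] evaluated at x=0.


Apply the chain rule to differentiate 18*sin(15x):
d/dx [18*sin(15x)]
= 18 * cos(15x) * d/dx(15x)
= 18 * 15 * cos(15x)
= 270 * cos(15x)
Evaluate at x = 0:
= 270 * cos(0)
= 270 * 1
= 270

270


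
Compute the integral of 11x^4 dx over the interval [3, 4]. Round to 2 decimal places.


Find the antiderivative of 11x^4:
F(x) = 11/5 * x^5
Apply the Fundamental Theorem of Calculus:
F(4) - F(3)
= 11/5 * 4^5 - 11/5 * 3^5
= 11/5 * (1024 - 243)
= 11/5 * 781
= 8591/5 = 1718.20

1718.20


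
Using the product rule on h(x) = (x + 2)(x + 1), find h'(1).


Let u(x) = x + 2 and v(x) = x + 1
u'(x) = 1
v'(x) = 1
Product rule: h'(x) = u'(x)*v(x) + u(x)*v'(x)
= 1 * (x + 1) + (x + 2) * 1
At x = 1:
u(1) = 1 * 1 + 2 = 3
v(1) = 1 * 1 + 1 = 2
h'(1) = 1 * 2 + 3 * 1
= 2 + 3
= 5

5


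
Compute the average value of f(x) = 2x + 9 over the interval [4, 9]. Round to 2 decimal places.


Average value = 1/(b-a) * integral from a to b of f(x) dx
First compute the integral of 2x + 9:
F(x) = x^2 + 9x
F(9) = 1 * 81 + 9 * 9 = 162
F(4) = 1 * 16 + 9 * 4 = 52
Integral = 162 - 52 = 110
Average = 110 / (9 - 4) = 110 / 5
= 22 = 22.00

22.00


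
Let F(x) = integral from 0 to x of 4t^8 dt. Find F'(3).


By the Fundamental Theorem of Calculus (Part 1):
If F(x) = integral from 0 to x of f(t) dt, then F'(x) = f(x)
Here f(t) = 4t^8
So F'(x) = 4x^8
Evaluate at x = 3:
F'(3) = 4 * 3^8
= 4 * 6561
= 26244

26244


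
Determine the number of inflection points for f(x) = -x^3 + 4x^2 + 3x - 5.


Inflection points occur where f''(x) = 0 and concavity changes.
f(x) = -x^3 + 4x^2 + 3x - 5
f'(x) = -3x^2 + 8x + 3
f''(x) = -6x + 8
Set f''(x) = 0:
-6x + 8 = 0
x = -8 / (-6) = 4/3
Since f''(x) is linear (degree 1), it changes sign at this point.
Therefore there is exactly 1 inflection point.

1


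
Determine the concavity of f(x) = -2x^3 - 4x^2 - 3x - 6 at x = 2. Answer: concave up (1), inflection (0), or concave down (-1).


Concavity is determined by the sign of f''(x).
f(x) = -2x^3 - 4x^2 - 3x - 6
f'(x) = -6x^2 - 8x - 3
f''(x) = -12x - 8
f''(2) = -12 * 2 - 8
= -24 - 8
= -32
Since f''(2) < 0, the function is concave down (-1)

-1


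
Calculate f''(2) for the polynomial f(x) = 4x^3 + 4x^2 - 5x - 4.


First derivative:
f'(x) = 12x^2 + 8x - 5
Second derivative:
f''(x) = 24x + 8
Substitute x = 2:
f''(2) = 24 * 2 + 8
= 48 + 8
= 56

56


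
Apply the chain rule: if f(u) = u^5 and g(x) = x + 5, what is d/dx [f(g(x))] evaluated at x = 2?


Using the chain rule: (f(g(x)))' = f'(g(x)) * g'(x)
First, find g(2):
g(2) = 1 * 2 + 5 = 7
Next, f'(u) = 5u^4
And g'(x) = 1
So f'(g(2)) * g'(2)
= 5 * 7^4 * 1
= 5 * 2401 * 1
= 12005

12005


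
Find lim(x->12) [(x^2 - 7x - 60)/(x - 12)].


Direct substitution gives 0/0, so we factor the numerator.
Factor: (x^2 - 7x - 60) = (x - 12)(x + 5)
Cancel the common factor (x - 12):
(x^2 - 7x - 60)/(x - 12) = (x + 5)
Now substitute x = 12:
= (12) - (-5) = 17

17


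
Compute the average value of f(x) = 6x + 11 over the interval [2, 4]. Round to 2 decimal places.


Average value = 1/(b-a) * integral from a to b of f(x) dx
First compute the integral of 6x + 11:
F(x) = 3x^2 + 11x
F(4) = 3 * 16 + 11 * 4 = 92
F(2) = 3 * 4 + 11 * 2 = 34
Integral = 92 - 34 = 58
Average = 58 / (4 - 2) = 58 / 2
= 29 = 29.00

29.00


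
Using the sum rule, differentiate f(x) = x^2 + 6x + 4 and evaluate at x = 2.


Differentiate term by term using power and sum rules:
f(x) = x^2 + 6x + 4
f'(x) = 2x + 6
Substitute x = 2:
f'(2) = 2 * 2 + 6
= 4 + 6
= 10

10


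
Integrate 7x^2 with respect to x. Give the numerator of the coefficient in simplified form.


Apply the power rule for integration:
integral of ax^n dx = a/(n+1) * x^(n+1) + C
integral of 7x^2 dx
= 7/3 * x^3 + C
The coefficient in lowest terms is 7/3, and its numerator is 7

7


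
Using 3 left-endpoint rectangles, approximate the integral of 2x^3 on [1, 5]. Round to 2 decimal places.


Left Riemann sum uses left endpoints of each subinterval.
Interval: [1, 5], n = 3
dx = (5 - 1) / 3 = 4/3
Left endpoints: [1, 7/3, 11/3]
f values: [2, 686/27, 2662/27]
Sum = dx * (sum of f values)
= 4/3 * 126
= 168 = 168.00

168.00


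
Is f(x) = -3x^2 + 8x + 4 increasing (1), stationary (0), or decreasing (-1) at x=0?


Compute f'(x) to determine behavior:
f'(x) = -6x + 8
f'(0) = -6 * 0 + 8
= 0 + 8
= 8
Since f'(0) > 0, the function is increasing (1)

1


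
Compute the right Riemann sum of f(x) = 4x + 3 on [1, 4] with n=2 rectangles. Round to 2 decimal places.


Right Riemann sum uses right endpoints of each subinterval.
Interval: [1, 4], n = 2
dx = (4 - 1) / 2 = 3/2
Right endpoints: [5/2, 4]
f values: [13, 19]
Sum = dx * (sum of f values)
= 3/2 * 32
= 48 = 48.00

48.00


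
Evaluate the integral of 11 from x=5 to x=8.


The integral of a constant k over [a, b] equals k * (b - a).
integral from 5 to 8 of 11 dx
= 11 * (8 - 5)
= 11 * 3
= 33

33


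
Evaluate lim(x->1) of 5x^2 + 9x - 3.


Since polynomials are continuous, we use direct substitution.
lim(x->1) of 5x^2 + 9x - 3
= 5 * 1^2 + 9 * 1 - 3
= 5 + 9 - 3
= 11

11


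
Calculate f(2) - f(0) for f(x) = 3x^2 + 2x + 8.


Net change = f(b) - f(a)
f(x) = 3x^2 + 2x + 8
Compute f(2):
f(2) = 3 * 2^2 + 2 * 2 + 8
= 12 + 4 + 8
= 24
Compute f(0):
f(0) = 3 * 0^2 + 2 * 0 + 8
= 0 + 0 + 8
= 8
Net change = 24 - 8 = 16

16


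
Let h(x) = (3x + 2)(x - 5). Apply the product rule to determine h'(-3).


Let u(x) = 3x + 2 and v(x) = x - 5
u'(x) = 3
v'(x) = 1
Product rule: h'(x) = u'(x)*v(x) + u(x)*v'(x)
= 3 * (x - 5) + (3x + 2) * 1
At x = -3:
u(-3) = 3 * (-3) + 2 = -7
v(-3) = 1 * (-3) - 5 = -8
h'(-3) = 3 * (-8) + (-7) * 1
= -24 - 7
= -31

-31


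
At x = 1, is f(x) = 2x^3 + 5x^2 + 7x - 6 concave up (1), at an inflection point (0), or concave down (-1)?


Concavity is determined by the sign of f''(x).
f(x) = 2x^3 + 5x^2 + 7x - 6
f'(x) = 6x^2 + 10x + 7
f''(x) = 12x + 10
f''(1) = 12 * 1 + 10
= 12 + 10
= 22
Since f''(1) > 0, the function is concave up (1)

1


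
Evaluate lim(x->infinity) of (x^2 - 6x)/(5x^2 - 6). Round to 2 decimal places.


For limits at infinity with equal-degree polynomials,
we compare leading coefficients.
Numerator leading term: x^2
Denominator leading term: 5x^2
Divide both by x^2:
lim = (1 - 6/x) / (5 - 6/x^2)
As x -> infinity, the 1/x and 1/x^2 terms vanish:
= 1/5 = 0.20

0.20


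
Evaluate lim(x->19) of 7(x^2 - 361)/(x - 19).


Direct substitution gives 0/0, so we factor the numerator.
Factor: 7(x^2 - 361) = 7 * (x - 19)(x + 19)
Cancel the common factor (x - 19):
7(x^2 - 361)/(x - 19) = 7 * (x + 19)
Now substitute x = 19:
= 7 * (19 + 19) = 266

266


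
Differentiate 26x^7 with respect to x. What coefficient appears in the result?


We apply the power rule: d/dx [ax^n] = a*n * x^(n-1)
d/dx [26x^7]
= 26 * 7 * x^(7-1)
= 182x^6
The coefficient is 182

182


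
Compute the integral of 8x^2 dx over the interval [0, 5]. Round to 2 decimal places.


Find the antiderivative of 8x^2:
F(x) = 8/3 * x^3
Apply the Fundamental Theorem of Calculus:
F(5) - F(0)
= 8/3 * 5^3 - 8/3 * 0^3
= 8/3 * (125 - 0)
= 8/3 * 125
= 1000/3 ≈ 333.33

333.33


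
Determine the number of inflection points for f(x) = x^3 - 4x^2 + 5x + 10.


Inflection points occur where f''(x) = 0 and concavity changes.
f(x) = x^3 - 4x^2 + 5x + 10
f'(x) = 3x^2 - 8x + 5
f''(x) = 6x - 8
Set f''(x) = 0:
6x - 8 = 0
x = 8 / 6 = 4/3
Since f''(x) is linear (degree 1), it changes sign at this point.
Therefore there is exactly 1 inflection point.

1


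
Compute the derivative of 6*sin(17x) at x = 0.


Apply the chain rule to differentiate 6*sin(17x):
d/dx [6*sin(17x)]
= 6 * cos(17x) * d/dx(17x)
= 6 * 17 * cos(17x)
= 102 * cos(17x)
Evaluate at x = 0:
= 102 * cos(0)
= 102 * 1
= 102

102


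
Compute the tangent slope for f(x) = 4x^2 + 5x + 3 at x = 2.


The slope of the tangent line equals f'(x) at the point.
f(x) = 4x^2 + 5x + 3
f'(x) = 8x + 5
At x = 2:
f'(2) = 8 * 2 + 5
= 16 + 5
= 21

21


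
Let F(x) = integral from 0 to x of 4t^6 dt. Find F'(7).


By the Fundamental Theorem of Calculus (Part 1):
If F(x) = integral from 0 to x of f(t) dt, then F'(x) = f(x)
Here f(t) = 4t^6
So F'(x) = 4x^6
Evaluate at x = 7:
F'(7) = 4 * 7^6
= 4 * 117649
= 470596

470596


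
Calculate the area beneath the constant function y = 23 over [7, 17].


The area under a constant function y = 23 is a rectangle.
Width = 17 - 7 = 10
Height = 23
Area = width * height
= 10 * 23
= 230

230


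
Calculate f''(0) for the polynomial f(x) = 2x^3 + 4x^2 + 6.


First derivative:
f'(x) = 6x^2 + 8x
Second derivative:
f''(x) = 12x + 8
Substitute x = 0:
f''(0) = 12 * 0 + 8
= 0 + 8
= 8

8


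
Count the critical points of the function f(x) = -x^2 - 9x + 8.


Find where f'(x) = 0:
f'(x) = -2x - 9
Set f'(x) = 0:
-2x - 9 = 0
x = 9 / (-2) = -9/2
This is a linear equation in x, so there is exactly one solution.
Number of critical points: 1

1


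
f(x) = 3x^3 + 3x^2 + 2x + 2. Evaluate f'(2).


Differentiate f(x) = 3x^3 + 3x^2 + 2x + 2 term by term:
f'(x) = 9x^2 + 6x + 2
Substitute x = 2:
f'(2) = 9 * 2^2 + 6 * 2 + 2
= 36 + 12 + 2
= 50

50
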